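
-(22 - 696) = 674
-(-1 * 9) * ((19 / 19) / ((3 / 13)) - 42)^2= 12769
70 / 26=35 / 13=2.69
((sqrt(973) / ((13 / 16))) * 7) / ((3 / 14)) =1568 * sqrt(973) / 39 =1254.12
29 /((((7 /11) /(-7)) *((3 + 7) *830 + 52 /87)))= -27753 /722152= -0.04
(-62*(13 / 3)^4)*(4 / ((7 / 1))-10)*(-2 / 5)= -77914408 / 945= -82449.11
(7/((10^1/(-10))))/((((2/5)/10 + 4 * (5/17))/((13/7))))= -5525/517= -10.69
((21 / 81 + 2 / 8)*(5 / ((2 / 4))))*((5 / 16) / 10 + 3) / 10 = 5335 / 3456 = 1.54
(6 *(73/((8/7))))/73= 21/4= 5.25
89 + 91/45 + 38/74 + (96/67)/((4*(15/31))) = 10293853/111555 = 92.28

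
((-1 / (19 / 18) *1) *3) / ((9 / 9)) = -54 / 19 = -2.84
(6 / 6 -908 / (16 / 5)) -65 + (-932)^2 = 868276.25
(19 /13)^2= 361 /169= 2.14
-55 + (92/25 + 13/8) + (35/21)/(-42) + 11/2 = -557357/12600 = -44.23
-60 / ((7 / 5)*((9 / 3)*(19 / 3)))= -300 / 133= -2.26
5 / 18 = 0.28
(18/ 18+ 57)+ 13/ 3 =187/ 3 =62.33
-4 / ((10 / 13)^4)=-28561 / 2500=-11.42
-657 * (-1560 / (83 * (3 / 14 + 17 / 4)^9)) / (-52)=-41700273368334336 / 123679637908935546875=-0.00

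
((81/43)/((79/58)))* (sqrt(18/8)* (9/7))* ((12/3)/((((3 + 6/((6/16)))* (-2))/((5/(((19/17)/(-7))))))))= 10781910/1226317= 8.79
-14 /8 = -7 /4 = -1.75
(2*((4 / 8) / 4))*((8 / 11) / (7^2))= 2 / 539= 0.00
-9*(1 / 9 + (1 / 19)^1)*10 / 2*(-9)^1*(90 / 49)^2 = 1458000 / 6517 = 223.72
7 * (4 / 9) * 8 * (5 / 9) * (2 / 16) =140 / 81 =1.73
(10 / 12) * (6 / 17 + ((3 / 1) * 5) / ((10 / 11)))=955 / 68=14.04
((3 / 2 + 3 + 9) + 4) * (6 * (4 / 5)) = 84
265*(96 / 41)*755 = 19207200 / 41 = 468468.29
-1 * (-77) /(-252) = -11 /36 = -0.31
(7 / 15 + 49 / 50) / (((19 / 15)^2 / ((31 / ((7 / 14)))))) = 20181 / 361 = 55.90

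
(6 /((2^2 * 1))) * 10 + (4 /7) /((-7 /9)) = 699 /49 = 14.27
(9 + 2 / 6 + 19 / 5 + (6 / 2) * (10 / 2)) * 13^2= 71318 / 15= 4754.53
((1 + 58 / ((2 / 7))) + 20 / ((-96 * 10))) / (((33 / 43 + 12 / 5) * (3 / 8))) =2105065 / 12258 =171.73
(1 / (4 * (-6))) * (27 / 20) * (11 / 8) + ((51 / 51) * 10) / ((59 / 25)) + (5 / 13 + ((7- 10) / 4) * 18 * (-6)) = 83984227 / 981760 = 85.54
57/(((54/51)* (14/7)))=323/12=26.92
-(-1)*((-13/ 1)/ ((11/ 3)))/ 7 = -39/ 77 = -0.51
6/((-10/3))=-9/5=-1.80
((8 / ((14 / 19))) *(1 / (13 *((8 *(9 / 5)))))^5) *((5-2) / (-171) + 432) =76946875 / 3771712204775424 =0.00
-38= -38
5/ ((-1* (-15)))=1/ 3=0.33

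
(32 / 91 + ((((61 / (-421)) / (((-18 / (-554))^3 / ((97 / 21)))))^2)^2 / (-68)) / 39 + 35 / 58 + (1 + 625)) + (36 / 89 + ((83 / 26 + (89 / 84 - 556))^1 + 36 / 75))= -8069776810969406089695076935432913256302953849173 / 147634280836170825707805932374296150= -54660589432642.72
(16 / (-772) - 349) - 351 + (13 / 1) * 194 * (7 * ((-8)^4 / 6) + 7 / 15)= 34891333942 / 2895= 12052274.25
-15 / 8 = -1.88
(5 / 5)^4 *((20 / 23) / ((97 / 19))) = 380 / 2231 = 0.17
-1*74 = -74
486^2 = 236196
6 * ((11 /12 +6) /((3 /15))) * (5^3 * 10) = 259375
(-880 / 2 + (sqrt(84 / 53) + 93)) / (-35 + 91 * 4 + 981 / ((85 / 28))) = -29495 / 55433 + 170 * sqrt(1113) / 2937949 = -0.53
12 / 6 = 2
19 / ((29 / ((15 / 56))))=285 / 1624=0.18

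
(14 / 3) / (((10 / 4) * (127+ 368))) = 28 / 7425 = 0.00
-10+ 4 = -6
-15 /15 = -1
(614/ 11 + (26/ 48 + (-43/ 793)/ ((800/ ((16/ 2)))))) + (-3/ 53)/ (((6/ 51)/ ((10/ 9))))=5161765287/ 92463800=55.82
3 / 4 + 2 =11 / 4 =2.75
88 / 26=44 / 13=3.38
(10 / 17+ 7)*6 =774 / 17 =45.53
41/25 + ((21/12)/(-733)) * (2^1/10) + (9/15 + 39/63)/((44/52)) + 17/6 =33376659/5644100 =5.91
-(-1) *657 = 657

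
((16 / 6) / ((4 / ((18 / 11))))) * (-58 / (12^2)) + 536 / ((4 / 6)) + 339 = 75409 / 66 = 1142.56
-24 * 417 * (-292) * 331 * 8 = 7738345728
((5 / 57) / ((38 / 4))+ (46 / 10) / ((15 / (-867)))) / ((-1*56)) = 7198451 / 1516200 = 4.75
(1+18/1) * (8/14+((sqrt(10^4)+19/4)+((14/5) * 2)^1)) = 2107.51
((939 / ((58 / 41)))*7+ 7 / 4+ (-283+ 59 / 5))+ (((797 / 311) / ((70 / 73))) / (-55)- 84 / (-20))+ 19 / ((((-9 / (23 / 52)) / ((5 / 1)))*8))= 284743282905097 / 65001736800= 4380.55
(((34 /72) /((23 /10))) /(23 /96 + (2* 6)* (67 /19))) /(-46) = -12920 /123184527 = -0.00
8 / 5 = 1.60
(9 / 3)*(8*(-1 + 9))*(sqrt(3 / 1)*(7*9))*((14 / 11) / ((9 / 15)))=282240*sqrt(3) / 11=44441.27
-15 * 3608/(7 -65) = 933.10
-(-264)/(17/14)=3696/17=217.41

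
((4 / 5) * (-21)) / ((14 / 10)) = -12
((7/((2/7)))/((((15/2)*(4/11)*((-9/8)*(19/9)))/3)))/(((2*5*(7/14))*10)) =-539/2375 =-0.23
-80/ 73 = -1.10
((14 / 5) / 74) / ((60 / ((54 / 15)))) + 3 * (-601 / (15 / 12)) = -13342179 / 9250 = -1442.40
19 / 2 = 9.50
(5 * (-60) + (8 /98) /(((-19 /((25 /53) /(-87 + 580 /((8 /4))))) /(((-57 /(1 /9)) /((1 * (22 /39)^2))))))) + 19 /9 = -171012047516 /574110999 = -297.87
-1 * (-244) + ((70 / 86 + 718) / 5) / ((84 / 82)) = 1156863 / 3010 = 384.34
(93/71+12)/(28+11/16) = 560/1207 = 0.46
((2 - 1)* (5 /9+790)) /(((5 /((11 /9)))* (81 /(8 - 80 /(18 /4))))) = -1377464 /59049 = -23.33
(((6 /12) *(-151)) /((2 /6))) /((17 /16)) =-3624 /17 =-213.18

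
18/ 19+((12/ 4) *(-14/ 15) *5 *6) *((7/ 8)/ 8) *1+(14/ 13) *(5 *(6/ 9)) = -55135/ 11856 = -4.65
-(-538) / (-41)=-538 / 41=-13.12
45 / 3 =15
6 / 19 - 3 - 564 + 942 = 7131 / 19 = 375.32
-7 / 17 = -0.41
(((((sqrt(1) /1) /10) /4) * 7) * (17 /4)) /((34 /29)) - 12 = -3637 /320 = -11.37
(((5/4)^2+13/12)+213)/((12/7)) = 72457/576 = 125.79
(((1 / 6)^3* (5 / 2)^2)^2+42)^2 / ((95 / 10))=983039265850849 / 5293934641152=185.69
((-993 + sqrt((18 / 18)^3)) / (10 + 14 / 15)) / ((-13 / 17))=63240 / 533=118.65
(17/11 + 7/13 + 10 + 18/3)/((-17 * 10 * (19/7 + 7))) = -9051/826540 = -0.01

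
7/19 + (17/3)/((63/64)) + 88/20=188977/17955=10.53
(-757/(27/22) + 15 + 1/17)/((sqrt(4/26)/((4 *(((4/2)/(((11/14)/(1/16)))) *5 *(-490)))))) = 2368466450 *sqrt(26)/5049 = 2391930.41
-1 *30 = -30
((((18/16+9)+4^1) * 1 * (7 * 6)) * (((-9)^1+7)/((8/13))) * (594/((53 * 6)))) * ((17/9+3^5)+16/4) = -47507460/53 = -896367.17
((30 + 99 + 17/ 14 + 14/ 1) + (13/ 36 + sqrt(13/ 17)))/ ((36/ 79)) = 79 * sqrt(221)/ 612 + 2878207/ 9072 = 319.18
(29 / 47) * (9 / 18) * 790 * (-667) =-7640485 / 47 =-162563.51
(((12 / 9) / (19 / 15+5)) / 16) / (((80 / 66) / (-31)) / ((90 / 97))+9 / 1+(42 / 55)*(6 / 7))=0.00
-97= -97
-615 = -615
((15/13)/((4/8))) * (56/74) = 840/481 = 1.75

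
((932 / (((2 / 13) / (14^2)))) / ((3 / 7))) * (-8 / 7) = -9498944 / 3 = -3166314.67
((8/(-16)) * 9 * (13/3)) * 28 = -546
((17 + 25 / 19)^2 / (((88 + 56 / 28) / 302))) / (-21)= -2031856 / 37905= -53.60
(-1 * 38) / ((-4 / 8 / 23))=1748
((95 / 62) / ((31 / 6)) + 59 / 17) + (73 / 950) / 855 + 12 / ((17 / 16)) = 199860178601 / 13269728250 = 15.06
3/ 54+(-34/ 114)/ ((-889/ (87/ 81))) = 153005/ 2736342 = 0.06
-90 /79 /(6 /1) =-15 /79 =-0.19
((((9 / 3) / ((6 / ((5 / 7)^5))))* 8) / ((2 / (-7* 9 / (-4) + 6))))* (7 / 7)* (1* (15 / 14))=4078125 / 470596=8.67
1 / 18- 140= -2519 / 18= -139.94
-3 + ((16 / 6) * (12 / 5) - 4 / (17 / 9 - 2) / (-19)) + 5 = 618 / 95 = 6.51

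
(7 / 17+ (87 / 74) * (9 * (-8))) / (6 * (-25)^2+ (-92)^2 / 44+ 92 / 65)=-0.02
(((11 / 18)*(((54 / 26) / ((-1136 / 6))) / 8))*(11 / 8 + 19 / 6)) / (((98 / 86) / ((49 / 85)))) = -154671 / 80337920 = -0.00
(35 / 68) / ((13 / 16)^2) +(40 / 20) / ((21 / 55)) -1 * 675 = -40361705 / 60333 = -668.98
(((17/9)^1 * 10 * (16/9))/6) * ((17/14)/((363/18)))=23120/68607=0.34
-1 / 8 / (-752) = 1 / 6016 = 0.00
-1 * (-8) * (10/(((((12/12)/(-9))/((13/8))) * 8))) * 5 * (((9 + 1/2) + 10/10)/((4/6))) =-184275/16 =-11517.19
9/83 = 0.11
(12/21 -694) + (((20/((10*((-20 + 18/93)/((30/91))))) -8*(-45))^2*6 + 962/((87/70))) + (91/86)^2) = 390478624122529942967/502198823204988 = 777537.91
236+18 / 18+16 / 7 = 1675 / 7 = 239.29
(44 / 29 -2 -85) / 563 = -2479 / 16327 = -0.15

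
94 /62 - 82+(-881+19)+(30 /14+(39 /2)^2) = -486159 /868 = -560.09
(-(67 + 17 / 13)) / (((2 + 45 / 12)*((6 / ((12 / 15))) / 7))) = -16576 / 1495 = -11.09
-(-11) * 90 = 990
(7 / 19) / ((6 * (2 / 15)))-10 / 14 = -135 / 532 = -0.25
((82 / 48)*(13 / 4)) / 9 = 533 / 864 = 0.62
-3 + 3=0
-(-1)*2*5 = 10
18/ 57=6/ 19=0.32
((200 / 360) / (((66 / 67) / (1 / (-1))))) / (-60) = 67 / 7128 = 0.01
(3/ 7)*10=30/ 7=4.29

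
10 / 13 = 0.77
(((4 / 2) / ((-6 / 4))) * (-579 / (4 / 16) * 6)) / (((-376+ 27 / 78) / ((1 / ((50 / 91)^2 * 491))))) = -0.33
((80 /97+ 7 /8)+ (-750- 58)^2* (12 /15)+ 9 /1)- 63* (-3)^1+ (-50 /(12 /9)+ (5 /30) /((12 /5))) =2280509393 /4365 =522453.47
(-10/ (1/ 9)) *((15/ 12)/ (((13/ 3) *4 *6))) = -225/ 208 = -1.08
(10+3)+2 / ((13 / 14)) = 197 / 13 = 15.15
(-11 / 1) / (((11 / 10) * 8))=-5 / 4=-1.25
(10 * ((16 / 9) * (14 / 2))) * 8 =8960 / 9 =995.56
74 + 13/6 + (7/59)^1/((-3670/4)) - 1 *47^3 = -67392905549/649590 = -103746.83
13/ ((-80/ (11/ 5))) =-143/ 400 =-0.36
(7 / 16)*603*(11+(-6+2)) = 29547 / 16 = 1846.69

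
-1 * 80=-80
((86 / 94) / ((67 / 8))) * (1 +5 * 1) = 2064 / 3149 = 0.66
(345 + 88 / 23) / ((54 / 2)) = 8023 / 621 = 12.92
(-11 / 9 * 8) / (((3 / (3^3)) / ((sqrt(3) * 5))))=-440 * sqrt(3)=-762.10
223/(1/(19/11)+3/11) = 46607/178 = 261.84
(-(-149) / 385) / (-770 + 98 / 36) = -2682 / 5317235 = -0.00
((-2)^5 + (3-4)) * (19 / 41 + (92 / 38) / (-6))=-1540 / 779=-1.98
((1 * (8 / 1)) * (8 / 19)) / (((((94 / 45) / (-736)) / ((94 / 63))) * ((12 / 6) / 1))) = -117760 / 133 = -885.41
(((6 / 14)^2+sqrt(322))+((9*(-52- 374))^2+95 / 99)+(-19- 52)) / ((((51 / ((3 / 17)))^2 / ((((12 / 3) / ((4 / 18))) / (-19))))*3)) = -55.58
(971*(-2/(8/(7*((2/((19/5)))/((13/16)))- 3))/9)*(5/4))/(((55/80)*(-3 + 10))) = -1840045/171171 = -10.75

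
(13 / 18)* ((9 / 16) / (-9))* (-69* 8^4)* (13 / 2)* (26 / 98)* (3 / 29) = 3233984 / 1421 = 2275.85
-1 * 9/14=-9/14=-0.64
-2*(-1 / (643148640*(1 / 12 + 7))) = 1 / 2277818100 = 0.00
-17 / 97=-0.18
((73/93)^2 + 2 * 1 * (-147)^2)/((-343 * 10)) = -373797811/29666070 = -12.60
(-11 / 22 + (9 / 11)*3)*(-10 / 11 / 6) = -0.30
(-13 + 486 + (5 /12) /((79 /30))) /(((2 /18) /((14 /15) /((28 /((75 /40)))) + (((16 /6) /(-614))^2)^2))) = 53790057278914343 /202103149270752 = 266.15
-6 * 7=-42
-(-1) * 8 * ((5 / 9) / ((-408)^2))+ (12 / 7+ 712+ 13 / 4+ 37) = 988374833 / 1310904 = 753.96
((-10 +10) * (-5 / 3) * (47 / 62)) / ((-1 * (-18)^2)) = 0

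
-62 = -62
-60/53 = -1.13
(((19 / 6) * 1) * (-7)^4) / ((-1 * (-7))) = 6517 / 6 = 1086.17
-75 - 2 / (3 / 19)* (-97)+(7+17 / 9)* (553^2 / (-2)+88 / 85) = -207772201 / 153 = -1357988.24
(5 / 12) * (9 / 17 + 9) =135 / 34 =3.97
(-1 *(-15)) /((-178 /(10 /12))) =-25 /356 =-0.07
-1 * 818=-818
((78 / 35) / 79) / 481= 6 / 102305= 0.00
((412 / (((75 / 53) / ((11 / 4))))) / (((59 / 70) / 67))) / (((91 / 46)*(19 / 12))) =1480568144 / 72865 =20319.33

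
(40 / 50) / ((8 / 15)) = 3 / 2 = 1.50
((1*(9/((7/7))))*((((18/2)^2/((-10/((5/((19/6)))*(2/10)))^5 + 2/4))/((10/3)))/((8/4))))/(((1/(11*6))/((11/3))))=-64304361/77378092535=-0.00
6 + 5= 11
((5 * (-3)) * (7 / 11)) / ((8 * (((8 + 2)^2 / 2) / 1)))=-21 / 880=-0.02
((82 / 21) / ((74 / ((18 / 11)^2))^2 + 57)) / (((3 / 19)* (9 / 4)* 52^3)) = 63099 / 662510003246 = 0.00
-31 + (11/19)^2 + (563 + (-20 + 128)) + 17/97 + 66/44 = 44962559/70034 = 642.01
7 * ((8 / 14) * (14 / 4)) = 14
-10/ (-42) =5/ 21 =0.24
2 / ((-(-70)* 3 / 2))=2 / 105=0.02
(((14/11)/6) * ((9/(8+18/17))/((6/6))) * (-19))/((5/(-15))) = 2907/242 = 12.01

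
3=3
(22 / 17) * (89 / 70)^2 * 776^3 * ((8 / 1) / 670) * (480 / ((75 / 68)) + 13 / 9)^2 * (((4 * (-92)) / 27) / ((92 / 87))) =-74427027173006299230208 / 2594784375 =-28683318695028.87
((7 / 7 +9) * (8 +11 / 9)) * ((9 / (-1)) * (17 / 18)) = -7055 / 9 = -783.89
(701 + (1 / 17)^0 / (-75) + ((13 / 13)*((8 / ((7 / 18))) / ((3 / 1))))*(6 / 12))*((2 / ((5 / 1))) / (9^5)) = 739636 / 155003625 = 0.00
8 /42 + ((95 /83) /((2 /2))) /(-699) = 76691 /406119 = 0.19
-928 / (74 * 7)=-464 / 259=-1.79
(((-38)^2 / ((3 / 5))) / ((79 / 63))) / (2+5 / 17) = 859180 / 1027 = 836.59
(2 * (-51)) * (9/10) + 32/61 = -27839/305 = -91.28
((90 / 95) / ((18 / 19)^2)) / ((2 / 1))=19 / 36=0.53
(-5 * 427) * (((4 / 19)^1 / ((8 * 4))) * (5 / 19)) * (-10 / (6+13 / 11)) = 587125 / 114076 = 5.15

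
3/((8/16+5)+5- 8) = 6/5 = 1.20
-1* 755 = -755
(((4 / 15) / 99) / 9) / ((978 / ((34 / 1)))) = 68 / 6535485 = 0.00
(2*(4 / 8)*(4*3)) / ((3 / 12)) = 48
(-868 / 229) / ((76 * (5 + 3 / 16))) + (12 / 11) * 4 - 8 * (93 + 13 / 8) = -752.65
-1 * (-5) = 5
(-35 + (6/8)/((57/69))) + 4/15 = -38561/1140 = -33.83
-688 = -688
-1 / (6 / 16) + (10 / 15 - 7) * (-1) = 11 / 3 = 3.67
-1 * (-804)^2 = -646416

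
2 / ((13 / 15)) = 30 / 13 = 2.31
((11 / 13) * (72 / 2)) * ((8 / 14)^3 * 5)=126720 / 4459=28.42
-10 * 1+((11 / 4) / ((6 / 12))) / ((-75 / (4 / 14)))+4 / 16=-9.77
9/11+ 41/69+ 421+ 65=369946/759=487.41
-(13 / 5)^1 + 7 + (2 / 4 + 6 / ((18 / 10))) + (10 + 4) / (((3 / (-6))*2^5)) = 7.36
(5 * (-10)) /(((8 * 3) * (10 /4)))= -5 /6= -0.83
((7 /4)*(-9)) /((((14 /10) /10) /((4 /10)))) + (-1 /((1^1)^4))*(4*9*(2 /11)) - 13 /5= -2978 /55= -54.15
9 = 9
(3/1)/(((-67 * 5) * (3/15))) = -3/67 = -0.04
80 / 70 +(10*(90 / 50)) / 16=127 / 56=2.27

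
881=881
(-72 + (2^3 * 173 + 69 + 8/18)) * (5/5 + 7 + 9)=211361/9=23484.56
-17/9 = -1.89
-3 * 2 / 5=-6 / 5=-1.20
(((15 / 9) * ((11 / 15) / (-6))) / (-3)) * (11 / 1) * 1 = 121 / 162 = 0.75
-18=-18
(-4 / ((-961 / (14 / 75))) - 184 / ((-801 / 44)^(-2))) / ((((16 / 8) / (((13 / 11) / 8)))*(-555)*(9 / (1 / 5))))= 13826774054249 / 76668714540000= 0.18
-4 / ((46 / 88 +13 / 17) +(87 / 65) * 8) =-194480 / 583203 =-0.33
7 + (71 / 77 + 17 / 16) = 11069 / 1232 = 8.98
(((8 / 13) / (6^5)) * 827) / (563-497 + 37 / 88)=18194 / 18464355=0.00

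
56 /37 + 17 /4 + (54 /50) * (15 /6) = 6263 /740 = 8.46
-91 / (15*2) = -91 / 30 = -3.03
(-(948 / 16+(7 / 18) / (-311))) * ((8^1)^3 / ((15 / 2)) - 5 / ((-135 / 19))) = -6176442539 / 1511460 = -4086.41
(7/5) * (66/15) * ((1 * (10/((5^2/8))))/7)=352/125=2.82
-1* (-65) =65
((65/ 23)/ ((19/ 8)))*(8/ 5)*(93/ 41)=77376/ 17917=4.32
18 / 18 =1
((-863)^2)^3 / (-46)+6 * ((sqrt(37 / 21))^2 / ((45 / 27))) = -14458818917357791103 / 1610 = -8980632867924093.85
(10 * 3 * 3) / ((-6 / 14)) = -210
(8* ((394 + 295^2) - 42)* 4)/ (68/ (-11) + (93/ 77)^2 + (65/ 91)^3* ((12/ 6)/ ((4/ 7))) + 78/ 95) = -3149794056640/ 2958771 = -1064561.62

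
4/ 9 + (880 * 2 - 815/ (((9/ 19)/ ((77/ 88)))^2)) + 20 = -5186711/ 5184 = -1000.52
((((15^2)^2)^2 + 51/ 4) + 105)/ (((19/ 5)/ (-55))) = -2819179817025/ 76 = -37094471276.64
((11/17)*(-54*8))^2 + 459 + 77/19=431591198/5491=78599.74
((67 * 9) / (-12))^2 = 2525.06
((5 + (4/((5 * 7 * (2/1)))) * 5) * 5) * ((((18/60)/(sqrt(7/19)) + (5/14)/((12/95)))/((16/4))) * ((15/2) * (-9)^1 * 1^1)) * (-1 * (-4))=-3954375/784 - 14985 * sqrt(133)/196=-5925.56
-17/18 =-0.94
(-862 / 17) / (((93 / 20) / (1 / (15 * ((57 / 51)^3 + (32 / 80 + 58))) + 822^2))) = -51332417978783800 / 6966950013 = -7367989.99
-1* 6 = -6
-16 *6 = -96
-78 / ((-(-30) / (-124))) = 1612 / 5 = 322.40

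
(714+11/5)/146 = 3581/730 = 4.91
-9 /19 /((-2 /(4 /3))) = 6 /19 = 0.32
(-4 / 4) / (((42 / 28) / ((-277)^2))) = -153458 / 3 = -51152.67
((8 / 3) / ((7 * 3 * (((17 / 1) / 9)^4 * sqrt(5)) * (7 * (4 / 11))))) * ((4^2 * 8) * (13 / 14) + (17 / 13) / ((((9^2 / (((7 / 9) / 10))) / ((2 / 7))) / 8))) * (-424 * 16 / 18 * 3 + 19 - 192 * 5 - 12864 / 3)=-16548284818736 * sqrt(5) / 27931510425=-1324.78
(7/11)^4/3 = 2401/43923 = 0.05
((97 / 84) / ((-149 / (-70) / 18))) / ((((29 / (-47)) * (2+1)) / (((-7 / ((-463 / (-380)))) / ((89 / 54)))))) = 3274273800 / 178055447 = 18.39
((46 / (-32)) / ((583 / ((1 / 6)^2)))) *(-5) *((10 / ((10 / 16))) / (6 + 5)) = 115 / 230868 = 0.00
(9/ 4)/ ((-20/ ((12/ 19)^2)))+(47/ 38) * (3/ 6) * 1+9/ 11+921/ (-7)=-72372103/ 555940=-130.18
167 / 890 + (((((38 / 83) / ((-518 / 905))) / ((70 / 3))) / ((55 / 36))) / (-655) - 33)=-32.81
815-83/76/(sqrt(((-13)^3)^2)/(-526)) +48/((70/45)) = 494473409/584402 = 846.12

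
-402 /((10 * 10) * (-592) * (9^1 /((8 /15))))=67 /166500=0.00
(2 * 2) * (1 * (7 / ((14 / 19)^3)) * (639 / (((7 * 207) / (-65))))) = -31654285 / 15778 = -2006.23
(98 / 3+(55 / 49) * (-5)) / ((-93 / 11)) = -43747 / 13671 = -3.20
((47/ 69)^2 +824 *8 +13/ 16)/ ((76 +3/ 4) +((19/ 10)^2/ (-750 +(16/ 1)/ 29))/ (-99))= 85.91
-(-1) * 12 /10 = 6 /5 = 1.20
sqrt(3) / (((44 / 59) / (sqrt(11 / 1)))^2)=3481 *sqrt(3) / 176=34.26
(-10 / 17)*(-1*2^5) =320 / 17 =18.82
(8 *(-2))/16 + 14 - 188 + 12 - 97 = -260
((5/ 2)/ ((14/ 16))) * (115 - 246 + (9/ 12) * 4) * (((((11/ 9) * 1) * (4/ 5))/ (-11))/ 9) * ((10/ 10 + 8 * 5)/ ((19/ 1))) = 83968/ 10773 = 7.79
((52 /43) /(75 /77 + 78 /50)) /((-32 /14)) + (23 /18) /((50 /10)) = 0.05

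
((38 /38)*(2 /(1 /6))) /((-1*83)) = -12 /83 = -0.14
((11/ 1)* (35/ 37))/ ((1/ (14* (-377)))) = -2032030/ 37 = -54919.73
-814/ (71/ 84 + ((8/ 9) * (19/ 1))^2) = -1846152/ 648829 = -2.85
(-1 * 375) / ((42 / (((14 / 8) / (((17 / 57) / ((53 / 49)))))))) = -377625 / 6664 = -56.67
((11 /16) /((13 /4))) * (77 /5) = 847 /260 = 3.26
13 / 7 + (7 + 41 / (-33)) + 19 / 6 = 4981 / 462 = 10.78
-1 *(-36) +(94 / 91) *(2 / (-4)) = 35.48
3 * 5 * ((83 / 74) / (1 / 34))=21165 / 37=572.03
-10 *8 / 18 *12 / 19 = -160 / 57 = -2.81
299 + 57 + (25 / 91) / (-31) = 1004251 / 2821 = 355.99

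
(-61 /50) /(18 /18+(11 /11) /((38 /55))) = -1159 /2325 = -0.50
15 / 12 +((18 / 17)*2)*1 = 229 / 68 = 3.37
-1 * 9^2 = -81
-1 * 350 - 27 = -377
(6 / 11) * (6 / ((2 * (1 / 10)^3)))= 18000 / 11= 1636.36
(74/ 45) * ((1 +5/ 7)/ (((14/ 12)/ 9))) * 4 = 21312/ 245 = 86.99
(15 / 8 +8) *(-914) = -36103 / 4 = -9025.75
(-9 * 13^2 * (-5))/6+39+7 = 2627/2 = 1313.50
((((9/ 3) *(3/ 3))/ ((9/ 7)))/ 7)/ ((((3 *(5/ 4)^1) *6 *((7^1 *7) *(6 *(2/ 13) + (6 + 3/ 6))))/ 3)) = 52/ 425565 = 0.00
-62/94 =-31/47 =-0.66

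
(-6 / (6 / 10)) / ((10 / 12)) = -12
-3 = -3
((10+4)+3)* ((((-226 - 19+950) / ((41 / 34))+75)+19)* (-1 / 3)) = -473008 / 123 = -3845.59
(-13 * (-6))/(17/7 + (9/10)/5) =27300/913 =29.90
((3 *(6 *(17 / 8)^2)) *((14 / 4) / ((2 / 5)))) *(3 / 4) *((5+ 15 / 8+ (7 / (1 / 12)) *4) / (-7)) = -107018145 / 4096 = -26127.48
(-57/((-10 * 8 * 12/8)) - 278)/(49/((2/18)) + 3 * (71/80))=-22202/35493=-0.63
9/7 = 1.29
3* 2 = 6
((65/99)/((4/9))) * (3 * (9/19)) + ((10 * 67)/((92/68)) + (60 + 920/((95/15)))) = 13509205/19228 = 702.58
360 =360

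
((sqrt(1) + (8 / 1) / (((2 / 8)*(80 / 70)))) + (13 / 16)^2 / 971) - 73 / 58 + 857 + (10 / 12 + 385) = 27477605743 / 21626112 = 1270.58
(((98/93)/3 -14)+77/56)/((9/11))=-301345/20088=-15.00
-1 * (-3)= 3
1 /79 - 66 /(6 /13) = -11296 /79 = -142.99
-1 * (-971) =971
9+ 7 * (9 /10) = 153 /10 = 15.30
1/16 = 0.06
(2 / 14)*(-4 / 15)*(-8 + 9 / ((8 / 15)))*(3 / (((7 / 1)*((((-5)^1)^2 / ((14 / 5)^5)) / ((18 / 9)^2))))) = -3.99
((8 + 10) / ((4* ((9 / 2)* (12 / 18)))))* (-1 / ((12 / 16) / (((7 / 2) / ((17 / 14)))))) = -98 / 17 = -5.76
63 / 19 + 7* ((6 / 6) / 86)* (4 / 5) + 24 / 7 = 6.81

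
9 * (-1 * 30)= -270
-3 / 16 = -0.19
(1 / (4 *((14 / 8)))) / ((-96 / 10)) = -5 / 336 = -0.01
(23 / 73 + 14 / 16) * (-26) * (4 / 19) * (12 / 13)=-8340 / 1387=-6.01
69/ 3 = 23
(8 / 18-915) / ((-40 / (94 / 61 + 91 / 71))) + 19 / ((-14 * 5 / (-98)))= 91.14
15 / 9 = 5 / 3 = 1.67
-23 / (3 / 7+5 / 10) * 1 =-322 / 13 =-24.77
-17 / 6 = -2.83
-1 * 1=-1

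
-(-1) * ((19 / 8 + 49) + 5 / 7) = 2917 / 56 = 52.09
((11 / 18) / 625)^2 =121 / 126562500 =0.00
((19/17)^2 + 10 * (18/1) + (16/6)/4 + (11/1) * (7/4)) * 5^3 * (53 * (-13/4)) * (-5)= 300422516875/13872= 21656755.83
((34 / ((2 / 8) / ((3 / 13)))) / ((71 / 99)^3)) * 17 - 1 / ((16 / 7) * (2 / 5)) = 1445.33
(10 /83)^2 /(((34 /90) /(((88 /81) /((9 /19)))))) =836000 /9486153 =0.09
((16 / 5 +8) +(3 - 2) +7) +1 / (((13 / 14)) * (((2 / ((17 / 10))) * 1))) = 523 / 26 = 20.12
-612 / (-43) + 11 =1085 / 43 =25.23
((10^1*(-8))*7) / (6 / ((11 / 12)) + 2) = -3080 / 47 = -65.53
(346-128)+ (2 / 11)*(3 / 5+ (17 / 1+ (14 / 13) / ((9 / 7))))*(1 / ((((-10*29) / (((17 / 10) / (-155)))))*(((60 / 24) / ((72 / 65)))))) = 5692666123146 / 26113140625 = 218.00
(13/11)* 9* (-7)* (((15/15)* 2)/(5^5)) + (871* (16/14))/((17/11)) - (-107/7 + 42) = 2525301953/4090625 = 617.34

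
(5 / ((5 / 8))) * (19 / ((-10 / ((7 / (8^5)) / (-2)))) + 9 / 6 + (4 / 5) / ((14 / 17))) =11338659 / 573440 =19.77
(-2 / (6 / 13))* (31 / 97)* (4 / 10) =-806 / 1455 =-0.55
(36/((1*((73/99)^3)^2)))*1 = 33893285378436/151334226289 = 223.96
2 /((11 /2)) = 4 /11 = 0.36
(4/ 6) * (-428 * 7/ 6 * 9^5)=-19656756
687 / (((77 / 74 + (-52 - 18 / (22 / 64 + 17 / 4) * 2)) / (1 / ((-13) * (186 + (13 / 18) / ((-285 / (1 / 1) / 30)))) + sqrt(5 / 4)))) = 141990534 / 29371804085 - 415177 * sqrt(5) / 71065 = -13.06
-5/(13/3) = -15/13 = -1.15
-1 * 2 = -2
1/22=0.05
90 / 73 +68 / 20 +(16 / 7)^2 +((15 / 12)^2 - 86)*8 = -23810037 / 35770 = -665.64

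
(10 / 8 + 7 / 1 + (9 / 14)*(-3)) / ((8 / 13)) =2301 / 224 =10.27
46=46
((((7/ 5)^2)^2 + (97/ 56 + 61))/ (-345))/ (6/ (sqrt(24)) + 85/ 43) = -1703289211/ 10750372500 + 4308319769 * sqrt(6)/ 107503725000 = -0.06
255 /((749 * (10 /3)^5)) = 12393 /14980000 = 0.00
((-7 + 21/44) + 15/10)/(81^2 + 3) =-221/288816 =-0.00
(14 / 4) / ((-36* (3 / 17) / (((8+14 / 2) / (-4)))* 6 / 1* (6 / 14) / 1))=4165 / 5184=0.80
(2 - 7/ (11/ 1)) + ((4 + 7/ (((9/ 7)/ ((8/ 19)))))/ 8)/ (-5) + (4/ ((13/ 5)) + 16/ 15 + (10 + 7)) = 1017805/ 48906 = 20.81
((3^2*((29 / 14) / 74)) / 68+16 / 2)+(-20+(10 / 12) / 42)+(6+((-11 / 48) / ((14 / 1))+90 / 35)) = -4338547 / 1268064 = -3.42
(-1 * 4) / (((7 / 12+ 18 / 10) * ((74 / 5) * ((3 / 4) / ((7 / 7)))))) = -800 / 5291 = -0.15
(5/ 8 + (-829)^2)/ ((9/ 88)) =60477263/ 9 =6719695.89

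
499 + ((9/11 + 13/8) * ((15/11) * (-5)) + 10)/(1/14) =196401/484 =405.79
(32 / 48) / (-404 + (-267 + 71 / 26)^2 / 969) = -436696 / 217427135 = -0.00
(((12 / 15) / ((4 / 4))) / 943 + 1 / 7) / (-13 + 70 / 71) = -0.01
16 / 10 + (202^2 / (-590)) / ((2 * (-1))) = 10673 / 295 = 36.18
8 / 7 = 1.14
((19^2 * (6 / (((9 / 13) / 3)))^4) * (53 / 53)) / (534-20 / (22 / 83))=34897148 / 97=359764.41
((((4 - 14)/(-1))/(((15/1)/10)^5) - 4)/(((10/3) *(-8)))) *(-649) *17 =-1798379/1620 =-1110.11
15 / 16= 0.94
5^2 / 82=0.30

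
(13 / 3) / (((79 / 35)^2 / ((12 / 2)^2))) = 191100 / 6241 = 30.62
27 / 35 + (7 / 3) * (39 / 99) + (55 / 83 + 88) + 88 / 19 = 519026191 / 5464305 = 94.98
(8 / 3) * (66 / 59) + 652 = 38644 / 59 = 654.98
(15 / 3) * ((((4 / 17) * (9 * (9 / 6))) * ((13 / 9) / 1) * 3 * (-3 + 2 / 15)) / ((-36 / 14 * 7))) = 559 / 51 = 10.96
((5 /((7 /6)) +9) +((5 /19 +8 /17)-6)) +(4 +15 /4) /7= 82541 /9044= 9.13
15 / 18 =5 / 6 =0.83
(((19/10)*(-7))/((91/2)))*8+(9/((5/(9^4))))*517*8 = 634989296/13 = 48845330.46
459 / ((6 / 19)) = 1453.50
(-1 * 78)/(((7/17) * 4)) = -663/14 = -47.36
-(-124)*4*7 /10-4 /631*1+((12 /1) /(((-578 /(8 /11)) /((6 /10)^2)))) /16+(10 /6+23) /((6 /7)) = 375.97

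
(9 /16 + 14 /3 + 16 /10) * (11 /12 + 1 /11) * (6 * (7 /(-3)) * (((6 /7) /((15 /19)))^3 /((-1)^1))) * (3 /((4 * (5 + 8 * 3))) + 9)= 6776822321 /6090000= 1112.78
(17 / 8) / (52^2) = 17 / 21632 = 0.00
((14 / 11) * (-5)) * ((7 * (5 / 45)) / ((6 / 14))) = -3430 / 297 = -11.55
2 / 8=1 / 4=0.25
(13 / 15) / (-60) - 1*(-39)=35087 / 900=38.99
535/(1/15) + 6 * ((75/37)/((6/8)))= 297525/37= 8041.22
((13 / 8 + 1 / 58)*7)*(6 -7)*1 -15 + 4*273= 247197 / 232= 1065.50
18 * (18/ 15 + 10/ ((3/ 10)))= 3108/ 5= 621.60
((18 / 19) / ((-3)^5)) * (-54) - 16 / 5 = -284 / 95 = -2.99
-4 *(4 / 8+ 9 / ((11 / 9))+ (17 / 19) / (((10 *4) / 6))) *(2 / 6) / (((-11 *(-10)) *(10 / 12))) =-33431 / 287375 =-0.12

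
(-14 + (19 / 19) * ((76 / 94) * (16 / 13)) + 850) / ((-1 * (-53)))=511404 / 32383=15.79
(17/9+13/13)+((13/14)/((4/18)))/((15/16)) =2314/315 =7.35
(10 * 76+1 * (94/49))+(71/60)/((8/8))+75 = 2464019/2940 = 838.10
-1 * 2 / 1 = -2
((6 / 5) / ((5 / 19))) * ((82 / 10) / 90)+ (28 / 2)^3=5145779 / 1875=2744.42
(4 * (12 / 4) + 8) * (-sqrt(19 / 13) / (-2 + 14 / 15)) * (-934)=-35025 * sqrt(247) / 26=-21171.58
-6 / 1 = -6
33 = 33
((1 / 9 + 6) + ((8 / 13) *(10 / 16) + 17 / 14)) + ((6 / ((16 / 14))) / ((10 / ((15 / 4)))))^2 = 9716659 / 838656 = 11.59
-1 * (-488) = 488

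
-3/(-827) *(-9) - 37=-30626/827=-37.03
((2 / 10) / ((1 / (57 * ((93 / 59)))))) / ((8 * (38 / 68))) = 4743 / 1180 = 4.02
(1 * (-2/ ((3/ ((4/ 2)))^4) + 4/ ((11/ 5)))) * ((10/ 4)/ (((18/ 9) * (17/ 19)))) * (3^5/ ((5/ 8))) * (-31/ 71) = -4481112/ 13277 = -337.51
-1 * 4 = -4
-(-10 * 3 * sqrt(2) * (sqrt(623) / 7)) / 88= 15 * sqrt(1246) / 308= 1.72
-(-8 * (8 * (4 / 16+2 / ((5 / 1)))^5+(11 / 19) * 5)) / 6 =29054567 / 5700000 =5.10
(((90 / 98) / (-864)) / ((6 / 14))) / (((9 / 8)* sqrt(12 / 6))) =-5* sqrt(2) / 4536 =-0.00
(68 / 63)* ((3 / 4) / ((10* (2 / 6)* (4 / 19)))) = 323 / 280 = 1.15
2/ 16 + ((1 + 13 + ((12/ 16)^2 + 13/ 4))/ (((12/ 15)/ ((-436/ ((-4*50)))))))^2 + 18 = 38898329/ 16384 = 2374.17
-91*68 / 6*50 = -51566.67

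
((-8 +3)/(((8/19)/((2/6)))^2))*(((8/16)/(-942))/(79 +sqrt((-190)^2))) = 1805/291914496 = 0.00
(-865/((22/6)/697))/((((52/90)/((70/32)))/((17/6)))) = -1763852.86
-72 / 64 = -9 / 8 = -1.12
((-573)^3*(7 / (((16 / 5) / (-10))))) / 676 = 32923190475 / 5408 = 6087868.06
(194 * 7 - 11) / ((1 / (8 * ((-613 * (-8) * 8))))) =422764032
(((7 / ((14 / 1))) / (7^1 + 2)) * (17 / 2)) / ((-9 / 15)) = -85 / 108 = -0.79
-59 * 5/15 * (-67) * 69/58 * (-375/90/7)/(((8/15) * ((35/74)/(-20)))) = 73979.66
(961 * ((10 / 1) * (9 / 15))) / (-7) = -5766 / 7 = -823.71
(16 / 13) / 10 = 8 / 65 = 0.12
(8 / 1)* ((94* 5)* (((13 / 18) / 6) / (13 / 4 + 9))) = 48880 / 1323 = 36.95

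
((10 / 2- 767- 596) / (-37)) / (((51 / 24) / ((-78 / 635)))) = -847392 / 399415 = -2.12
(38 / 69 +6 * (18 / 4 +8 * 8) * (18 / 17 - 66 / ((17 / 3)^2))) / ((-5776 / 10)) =20391025 / 28794804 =0.71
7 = 7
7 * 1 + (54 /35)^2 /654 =7.00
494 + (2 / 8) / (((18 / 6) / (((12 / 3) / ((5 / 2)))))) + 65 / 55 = 81727 / 165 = 495.32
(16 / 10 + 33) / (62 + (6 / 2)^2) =173 / 355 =0.49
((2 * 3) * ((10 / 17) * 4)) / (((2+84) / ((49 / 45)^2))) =19208 / 98685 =0.19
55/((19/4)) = 220/19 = 11.58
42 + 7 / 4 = 175 / 4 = 43.75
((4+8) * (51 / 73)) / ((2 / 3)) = 918 / 73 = 12.58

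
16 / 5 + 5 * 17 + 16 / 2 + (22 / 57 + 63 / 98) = 387943 / 3990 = 97.23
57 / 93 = 19 / 31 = 0.61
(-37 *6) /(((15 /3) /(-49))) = 10878 /5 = 2175.60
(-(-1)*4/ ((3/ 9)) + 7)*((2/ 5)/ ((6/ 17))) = 323/ 15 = 21.53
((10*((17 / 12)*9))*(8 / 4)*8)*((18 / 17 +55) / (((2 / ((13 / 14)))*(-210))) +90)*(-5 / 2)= -44920055 / 98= -458367.91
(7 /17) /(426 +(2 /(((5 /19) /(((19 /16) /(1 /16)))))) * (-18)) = -35 /184722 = -0.00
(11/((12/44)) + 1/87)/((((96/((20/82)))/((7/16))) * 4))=6825/608768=0.01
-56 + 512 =456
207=207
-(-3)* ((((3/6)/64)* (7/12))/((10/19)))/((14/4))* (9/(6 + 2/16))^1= 171/15680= 0.01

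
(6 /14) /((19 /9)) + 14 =1889 /133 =14.20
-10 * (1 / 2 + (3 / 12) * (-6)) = 10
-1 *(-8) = 8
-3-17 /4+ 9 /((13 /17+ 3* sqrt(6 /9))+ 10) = -269633 /42340-867* sqrt(6) /10585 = -6.57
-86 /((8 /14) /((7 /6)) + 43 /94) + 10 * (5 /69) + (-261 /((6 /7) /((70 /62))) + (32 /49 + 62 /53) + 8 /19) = -397506866672371 /920982851502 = -431.61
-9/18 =-1/2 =-0.50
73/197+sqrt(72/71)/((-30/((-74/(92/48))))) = 73/197+888*sqrt(142)/8165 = 1.67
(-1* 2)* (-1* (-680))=-1360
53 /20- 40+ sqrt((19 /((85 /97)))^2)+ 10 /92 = -15.56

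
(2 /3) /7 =0.10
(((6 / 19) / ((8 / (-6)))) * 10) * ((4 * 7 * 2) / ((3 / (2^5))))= -26880 / 19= -1414.74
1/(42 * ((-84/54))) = -0.02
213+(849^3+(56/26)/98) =55688383844/91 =611960262.02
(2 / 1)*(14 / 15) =28 / 15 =1.87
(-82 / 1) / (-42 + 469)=-82 / 427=-0.19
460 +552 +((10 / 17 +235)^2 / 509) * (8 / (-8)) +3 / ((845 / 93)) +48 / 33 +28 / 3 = 3749463506222 / 4101911385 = 914.08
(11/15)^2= 121/225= 0.54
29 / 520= 0.06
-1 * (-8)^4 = -4096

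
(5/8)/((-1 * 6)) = -5/48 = -0.10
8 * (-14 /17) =-112 /17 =-6.59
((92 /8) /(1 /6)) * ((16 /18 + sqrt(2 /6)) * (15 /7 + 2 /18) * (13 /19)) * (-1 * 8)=-2717312 /3591 - 339664 * sqrt(3) /1197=-1248.19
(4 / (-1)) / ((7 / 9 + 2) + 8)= -36 / 97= -0.37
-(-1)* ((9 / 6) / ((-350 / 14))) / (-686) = 0.00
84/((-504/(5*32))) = -80/3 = -26.67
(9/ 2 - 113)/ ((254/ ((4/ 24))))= -217/ 3048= -0.07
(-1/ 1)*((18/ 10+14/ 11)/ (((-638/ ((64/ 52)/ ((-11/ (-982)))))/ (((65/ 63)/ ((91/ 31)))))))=3165968/ 17022159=0.19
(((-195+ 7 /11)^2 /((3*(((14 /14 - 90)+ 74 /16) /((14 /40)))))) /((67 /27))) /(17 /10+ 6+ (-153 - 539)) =127989232 /4160715075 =0.03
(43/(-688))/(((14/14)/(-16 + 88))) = -9/2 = -4.50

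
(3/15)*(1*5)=1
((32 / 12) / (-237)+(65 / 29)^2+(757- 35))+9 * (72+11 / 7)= 5814527968 / 4185657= 1389.16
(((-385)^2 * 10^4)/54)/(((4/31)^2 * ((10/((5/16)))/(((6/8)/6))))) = 6440078.17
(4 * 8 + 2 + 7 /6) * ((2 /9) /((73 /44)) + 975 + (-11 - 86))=60866537 /1971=30881.04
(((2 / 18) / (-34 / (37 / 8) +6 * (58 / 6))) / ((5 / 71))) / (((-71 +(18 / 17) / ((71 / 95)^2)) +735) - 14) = 225126019 / 4711137615000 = 0.00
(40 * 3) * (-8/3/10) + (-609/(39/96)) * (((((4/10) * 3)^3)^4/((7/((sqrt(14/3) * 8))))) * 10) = -32320864124928 * sqrt(42)/634765625 - 32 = -330017.01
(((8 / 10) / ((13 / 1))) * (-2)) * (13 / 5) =-8 / 25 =-0.32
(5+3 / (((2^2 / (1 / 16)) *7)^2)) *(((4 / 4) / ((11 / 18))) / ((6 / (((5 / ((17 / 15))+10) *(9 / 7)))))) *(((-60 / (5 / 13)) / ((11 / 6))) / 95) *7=-166848903 / 1053184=-158.42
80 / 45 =16 / 9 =1.78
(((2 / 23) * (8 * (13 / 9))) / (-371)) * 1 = -208 / 76797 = -0.00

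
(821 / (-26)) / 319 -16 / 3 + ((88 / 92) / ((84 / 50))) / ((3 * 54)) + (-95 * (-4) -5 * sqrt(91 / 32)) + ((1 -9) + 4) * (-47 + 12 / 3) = 88677394501 / 162243081 -5 * sqrt(182) / 8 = 538.14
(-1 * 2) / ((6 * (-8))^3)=1 / 55296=0.00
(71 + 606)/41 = 677/41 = 16.51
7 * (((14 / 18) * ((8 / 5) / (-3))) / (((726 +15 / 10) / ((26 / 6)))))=-10192 / 589275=-0.02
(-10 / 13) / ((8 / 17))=-1.63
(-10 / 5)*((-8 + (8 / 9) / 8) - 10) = 322 / 9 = 35.78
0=0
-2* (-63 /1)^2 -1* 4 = -7942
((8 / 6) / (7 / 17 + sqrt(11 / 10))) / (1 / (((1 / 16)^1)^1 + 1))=-10115 / 16134 + 4913*sqrt(110) / 32268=0.97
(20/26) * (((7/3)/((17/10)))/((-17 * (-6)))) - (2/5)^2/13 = -1654/845325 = -0.00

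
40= 40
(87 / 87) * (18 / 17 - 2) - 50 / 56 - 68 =-33241 / 476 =-69.83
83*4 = 332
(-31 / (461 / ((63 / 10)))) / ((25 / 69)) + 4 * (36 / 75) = 86523 / 115250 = 0.75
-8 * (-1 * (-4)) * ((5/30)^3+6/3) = -1732/27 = -64.15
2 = 2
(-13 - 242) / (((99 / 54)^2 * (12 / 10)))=-7650 / 121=-63.22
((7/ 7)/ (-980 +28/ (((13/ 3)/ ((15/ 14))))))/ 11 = -13/ 139150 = -0.00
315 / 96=105 / 32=3.28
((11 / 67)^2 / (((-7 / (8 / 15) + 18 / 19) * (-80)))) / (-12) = -2299 / 997096680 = -0.00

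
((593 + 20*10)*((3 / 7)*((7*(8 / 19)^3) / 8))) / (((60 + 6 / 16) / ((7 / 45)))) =406016 / 7099065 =0.06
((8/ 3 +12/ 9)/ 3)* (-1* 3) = -4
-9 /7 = -1.29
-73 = -73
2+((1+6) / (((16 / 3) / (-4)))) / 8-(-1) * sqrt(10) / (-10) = 1.03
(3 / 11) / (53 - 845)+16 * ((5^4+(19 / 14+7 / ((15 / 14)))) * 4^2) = 16467708893 / 101640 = 162019.96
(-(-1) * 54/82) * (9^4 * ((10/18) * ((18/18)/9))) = 10935/41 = 266.71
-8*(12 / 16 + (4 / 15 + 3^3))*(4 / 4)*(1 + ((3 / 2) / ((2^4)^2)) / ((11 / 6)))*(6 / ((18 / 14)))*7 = -46538485 / 6336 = -7345.09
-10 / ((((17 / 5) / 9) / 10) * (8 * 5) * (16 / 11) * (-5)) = 0.91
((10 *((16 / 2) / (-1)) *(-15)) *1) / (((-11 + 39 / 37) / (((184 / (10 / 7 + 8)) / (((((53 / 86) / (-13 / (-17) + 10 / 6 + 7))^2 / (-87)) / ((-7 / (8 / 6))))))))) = -2249173023215300 / 8929811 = -251872410.65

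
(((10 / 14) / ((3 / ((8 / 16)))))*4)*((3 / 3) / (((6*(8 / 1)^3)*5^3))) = 1 / 806400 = 0.00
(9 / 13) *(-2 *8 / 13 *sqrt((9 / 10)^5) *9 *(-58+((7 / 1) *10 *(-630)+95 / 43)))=74744184834 *sqrt(10) / 908375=260202.96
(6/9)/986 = 0.00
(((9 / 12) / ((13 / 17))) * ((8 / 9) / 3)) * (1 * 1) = 34 / 117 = 0.29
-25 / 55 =-5 / 11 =-0.45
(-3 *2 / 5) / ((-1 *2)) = 0.60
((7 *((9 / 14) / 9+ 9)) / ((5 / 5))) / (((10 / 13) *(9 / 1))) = 1651 / 180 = 9.17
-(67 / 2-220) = 373 / 2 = 186.50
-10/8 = -1.25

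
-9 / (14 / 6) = -27 / 7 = -3.86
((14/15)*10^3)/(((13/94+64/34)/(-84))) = -125283200/3229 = -38799.38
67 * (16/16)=67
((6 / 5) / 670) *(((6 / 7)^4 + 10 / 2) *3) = 119709 / 4021675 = 0.03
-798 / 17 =-46.94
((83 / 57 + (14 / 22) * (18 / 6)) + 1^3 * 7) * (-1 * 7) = -45493 / 627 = -72.56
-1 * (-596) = 596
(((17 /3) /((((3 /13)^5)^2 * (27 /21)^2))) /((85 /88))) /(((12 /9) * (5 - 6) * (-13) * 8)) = 5715825162047 /95659380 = 59751.85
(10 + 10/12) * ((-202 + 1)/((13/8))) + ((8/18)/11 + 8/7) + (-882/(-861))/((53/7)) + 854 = -729876452/1505889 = -484.68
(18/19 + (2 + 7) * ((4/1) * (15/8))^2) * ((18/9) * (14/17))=269829/323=835.38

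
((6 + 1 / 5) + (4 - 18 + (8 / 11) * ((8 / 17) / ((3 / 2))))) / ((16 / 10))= -21239 / 4488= -4.73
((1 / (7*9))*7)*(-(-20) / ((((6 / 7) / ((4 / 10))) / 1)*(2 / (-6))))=-28 / 9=-3.11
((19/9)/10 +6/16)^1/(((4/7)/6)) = 1477/240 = 6.15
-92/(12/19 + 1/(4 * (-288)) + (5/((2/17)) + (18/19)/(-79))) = -2.13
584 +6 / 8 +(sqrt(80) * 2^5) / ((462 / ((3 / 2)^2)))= 48 * sqrt(5) / 77 +2339 / 4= 586.14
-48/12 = -4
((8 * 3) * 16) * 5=1920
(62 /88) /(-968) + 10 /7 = 425703 /298144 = 1.43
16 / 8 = 2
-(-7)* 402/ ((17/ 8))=22512/ 17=1324.24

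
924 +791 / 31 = 29435 / 31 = 949.52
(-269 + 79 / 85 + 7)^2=492440481 / 7225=68157.85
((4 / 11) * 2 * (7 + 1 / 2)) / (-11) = -60 / 121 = -0.50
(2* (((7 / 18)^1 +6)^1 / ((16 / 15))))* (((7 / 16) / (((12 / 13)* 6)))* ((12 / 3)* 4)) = 52325 / 3456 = 15.14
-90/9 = -10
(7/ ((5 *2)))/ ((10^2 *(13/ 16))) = 14/ 1625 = 0.01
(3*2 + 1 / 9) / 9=55 / 81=0.68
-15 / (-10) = 3 / 2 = 1.50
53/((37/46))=2438/37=65.89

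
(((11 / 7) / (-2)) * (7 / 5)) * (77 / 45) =-847 / 450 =-1.88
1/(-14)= -1/14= -0.07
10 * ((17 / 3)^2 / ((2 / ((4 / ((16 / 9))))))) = 1445 / 4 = 361.25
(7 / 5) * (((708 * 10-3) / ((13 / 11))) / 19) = 544929 / 1235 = 441.24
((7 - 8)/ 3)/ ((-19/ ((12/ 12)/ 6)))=1/ 342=0.00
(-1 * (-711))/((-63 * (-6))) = 79/42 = 1.88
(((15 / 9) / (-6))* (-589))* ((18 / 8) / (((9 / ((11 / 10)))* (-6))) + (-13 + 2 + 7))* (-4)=571919 / 216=2647.77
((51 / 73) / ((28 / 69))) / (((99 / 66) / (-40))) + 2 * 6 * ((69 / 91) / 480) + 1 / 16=-24355111 / 531440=-45.83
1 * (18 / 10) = 9 / 5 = 1.80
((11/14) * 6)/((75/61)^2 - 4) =-122793/64813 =-1.89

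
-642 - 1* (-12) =-630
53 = 53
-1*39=-39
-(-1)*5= 5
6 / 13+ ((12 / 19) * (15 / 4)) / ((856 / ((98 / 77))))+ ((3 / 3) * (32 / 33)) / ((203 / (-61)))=122993831 / 708191484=0.17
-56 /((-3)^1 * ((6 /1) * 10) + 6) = 28 /87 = 0.32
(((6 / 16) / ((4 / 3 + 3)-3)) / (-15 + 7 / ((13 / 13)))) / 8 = -9 / 2048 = -0.00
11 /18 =0.61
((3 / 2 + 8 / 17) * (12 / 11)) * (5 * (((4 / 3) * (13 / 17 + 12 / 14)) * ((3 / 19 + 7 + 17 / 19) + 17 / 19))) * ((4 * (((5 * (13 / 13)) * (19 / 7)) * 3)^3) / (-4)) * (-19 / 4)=29934133537500 / 448987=66670379.18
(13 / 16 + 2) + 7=157 / 16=9.81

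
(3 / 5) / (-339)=-0.00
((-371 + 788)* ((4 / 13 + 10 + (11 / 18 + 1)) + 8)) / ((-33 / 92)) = -29802434 / 1287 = -23156.51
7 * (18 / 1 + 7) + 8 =183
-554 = -554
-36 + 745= 709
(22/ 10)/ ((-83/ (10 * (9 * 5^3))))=-24750/ 83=-298.19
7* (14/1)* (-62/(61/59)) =-358484/61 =-5876.79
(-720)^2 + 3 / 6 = 1036801 / 2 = 518400.50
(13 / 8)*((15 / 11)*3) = 585 / 88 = 6.65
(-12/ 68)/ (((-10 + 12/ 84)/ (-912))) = -6384/ 391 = -16.33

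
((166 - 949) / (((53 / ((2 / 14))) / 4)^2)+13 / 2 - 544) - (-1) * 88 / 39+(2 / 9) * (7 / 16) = -68955690185 / 128831976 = -535.24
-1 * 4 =-4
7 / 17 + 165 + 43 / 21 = 59783 / 357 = 167.46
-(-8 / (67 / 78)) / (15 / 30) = 1248 / 67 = 18.63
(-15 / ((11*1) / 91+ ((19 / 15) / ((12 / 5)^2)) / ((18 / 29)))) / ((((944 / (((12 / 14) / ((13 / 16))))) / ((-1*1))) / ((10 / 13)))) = 6998400 / 257896847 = 0.03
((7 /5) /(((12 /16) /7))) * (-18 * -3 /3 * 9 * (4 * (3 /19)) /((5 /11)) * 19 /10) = 5588.35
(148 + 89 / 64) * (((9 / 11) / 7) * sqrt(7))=86049 * sqrt(7) / 4928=46.20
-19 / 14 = -1.36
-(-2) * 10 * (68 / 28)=340 / 7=48.57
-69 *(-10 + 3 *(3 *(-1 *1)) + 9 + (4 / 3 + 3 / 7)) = 3979 / 7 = 568.43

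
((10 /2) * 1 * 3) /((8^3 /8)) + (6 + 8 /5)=2507 /320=7.83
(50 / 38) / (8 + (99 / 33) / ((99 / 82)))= 825 / 6574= 0.13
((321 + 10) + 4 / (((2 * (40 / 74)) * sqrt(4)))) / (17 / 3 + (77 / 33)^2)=59913 / 2000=29.96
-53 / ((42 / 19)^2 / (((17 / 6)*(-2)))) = 325261 / 5292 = 61.46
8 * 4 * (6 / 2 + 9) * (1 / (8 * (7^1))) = 6.86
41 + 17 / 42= 1739 / 42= 41.40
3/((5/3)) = 1.80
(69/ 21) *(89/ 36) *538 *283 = 1236761.66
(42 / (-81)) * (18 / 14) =-0.67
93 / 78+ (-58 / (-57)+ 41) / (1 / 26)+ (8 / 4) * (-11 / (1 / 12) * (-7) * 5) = 15314467 / 1482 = 10333.65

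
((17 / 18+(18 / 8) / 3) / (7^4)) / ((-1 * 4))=-61 / 345744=-0.00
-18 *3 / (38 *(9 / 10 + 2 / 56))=-3780 / 2489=-1.52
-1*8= -8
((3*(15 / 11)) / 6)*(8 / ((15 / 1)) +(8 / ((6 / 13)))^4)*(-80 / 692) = -365582960 / 51381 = -7115.14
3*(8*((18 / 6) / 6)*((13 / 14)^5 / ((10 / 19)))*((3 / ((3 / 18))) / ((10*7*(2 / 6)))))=571419927 / 47059600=12.14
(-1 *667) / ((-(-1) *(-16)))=667 / 16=41.69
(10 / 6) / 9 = 5 / 27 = 0.19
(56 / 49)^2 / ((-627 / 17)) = -1088 / 30723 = -0.04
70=70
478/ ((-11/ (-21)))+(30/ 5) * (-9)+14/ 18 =85073/ 99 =859.32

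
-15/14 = -1.07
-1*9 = -9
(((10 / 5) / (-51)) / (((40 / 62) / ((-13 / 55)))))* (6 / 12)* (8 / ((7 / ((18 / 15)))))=1612 / 163625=0.01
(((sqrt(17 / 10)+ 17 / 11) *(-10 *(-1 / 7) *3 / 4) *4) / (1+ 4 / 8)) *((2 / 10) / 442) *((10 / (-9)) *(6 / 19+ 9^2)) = -10300 / 57057 - 1030 *sqrt(170) / 88179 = -0.33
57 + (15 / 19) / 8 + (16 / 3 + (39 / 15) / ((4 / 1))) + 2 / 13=1874311 / 29640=63.24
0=0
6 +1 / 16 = 97 / 16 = 6.06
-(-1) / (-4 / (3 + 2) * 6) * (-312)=65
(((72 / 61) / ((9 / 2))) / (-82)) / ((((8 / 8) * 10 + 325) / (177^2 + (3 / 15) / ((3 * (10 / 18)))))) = -0.30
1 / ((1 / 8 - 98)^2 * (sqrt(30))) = 32 * sqrt(30) / 9196335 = 0.00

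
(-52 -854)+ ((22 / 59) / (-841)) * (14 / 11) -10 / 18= -404841673 / 446571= -906.56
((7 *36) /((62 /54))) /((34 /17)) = 3402 /31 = 109.74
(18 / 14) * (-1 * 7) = -9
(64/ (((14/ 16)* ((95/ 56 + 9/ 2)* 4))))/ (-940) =-256/ 81545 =-0.00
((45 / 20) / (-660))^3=-27 / 681472000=-0.00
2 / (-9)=-2 / 9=-0.22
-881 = -881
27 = 27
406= 406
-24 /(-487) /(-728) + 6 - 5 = 44314 /44317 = 1.00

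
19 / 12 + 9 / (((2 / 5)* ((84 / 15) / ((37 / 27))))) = 397 / 56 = 7.09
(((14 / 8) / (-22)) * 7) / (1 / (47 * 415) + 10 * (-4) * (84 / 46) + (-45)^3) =21982135 / 3600327302176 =0.00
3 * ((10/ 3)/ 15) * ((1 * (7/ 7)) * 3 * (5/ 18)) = 5/ 9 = 0.56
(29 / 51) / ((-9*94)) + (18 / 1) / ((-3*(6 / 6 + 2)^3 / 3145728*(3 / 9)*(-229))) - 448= 8709.87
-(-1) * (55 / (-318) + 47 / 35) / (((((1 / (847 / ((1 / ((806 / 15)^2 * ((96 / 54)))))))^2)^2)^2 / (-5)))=-33566349791447714625111134492737217542933074967011341120560008781268507857050927104 / 44957002262488207855224609375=-746632295353358782486769100000000000000000000000000000.00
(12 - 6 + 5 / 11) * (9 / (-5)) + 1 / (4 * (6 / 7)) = -14951 / 1320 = -11.33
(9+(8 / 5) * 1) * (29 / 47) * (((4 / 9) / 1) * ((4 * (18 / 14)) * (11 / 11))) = 24592 / 1645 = 14.95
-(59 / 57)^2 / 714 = -3481 / 2319786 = -0.00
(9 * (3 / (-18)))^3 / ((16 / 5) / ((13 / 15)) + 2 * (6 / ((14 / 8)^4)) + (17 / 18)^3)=-614365479 / 1058382557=-0.58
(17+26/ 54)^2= 222784/ 729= 305.60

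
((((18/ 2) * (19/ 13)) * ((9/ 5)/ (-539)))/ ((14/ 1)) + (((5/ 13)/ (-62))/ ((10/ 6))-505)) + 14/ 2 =-3786144462/ 7602595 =-498.01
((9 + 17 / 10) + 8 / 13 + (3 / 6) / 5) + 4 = 1002 / 65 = 15.42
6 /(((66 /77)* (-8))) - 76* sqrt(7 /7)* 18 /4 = -2743 /8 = -342.88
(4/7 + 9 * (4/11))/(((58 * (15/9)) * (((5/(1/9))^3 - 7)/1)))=222/508666235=0.00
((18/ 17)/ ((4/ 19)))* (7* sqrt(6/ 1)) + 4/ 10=2/ 5 + 1197* sqrt(6)/ 34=86.64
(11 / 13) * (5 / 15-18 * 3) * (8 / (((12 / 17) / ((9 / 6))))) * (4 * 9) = -361284 / 13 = -27791.08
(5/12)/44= 5/528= 0.01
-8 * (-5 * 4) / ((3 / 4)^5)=163840 / 243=674.24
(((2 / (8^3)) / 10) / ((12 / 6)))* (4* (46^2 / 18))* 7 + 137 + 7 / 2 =812983 / 5760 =141.14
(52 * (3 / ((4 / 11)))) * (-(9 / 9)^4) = -429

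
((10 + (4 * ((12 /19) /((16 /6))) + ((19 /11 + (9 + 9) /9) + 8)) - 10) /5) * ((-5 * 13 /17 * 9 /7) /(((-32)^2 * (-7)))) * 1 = 309933 /178275328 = 0.00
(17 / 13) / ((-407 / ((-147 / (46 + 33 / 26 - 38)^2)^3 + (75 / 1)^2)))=-18719181338009839209 / 1036668773623528331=-18.06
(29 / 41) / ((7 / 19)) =551 / 287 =1.92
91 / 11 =8.27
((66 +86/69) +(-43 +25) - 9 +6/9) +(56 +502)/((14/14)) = 13775/23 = 598.91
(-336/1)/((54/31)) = -1736/9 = -192.89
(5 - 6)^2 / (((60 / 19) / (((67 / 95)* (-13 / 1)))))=-871 / 300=-2.90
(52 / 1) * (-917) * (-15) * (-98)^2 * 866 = 5948863196640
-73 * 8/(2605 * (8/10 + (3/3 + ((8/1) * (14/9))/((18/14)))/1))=-47304/2422129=-0.02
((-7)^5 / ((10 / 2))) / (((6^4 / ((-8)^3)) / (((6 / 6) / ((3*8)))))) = 67228 / 1215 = 55.33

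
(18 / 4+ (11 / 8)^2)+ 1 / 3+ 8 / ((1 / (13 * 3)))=61195 / 192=318.72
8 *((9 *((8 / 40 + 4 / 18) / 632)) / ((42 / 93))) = 589 / 5530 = 0.11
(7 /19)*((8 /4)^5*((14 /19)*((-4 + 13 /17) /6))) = -86240 /18411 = -4.68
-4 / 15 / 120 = -1 / 450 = -0.00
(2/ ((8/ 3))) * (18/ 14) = 27/ 28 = 0.96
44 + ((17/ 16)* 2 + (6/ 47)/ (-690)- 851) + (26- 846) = -70259603/ 43240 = -1624.88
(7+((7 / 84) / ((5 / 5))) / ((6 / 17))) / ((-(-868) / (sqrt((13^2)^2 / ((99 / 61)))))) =88049 * sqrt(671) / 2062368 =1.11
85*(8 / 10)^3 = 43.52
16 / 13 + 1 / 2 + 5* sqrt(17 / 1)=45 / 26 + 5* sqrt(17)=22.35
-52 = -52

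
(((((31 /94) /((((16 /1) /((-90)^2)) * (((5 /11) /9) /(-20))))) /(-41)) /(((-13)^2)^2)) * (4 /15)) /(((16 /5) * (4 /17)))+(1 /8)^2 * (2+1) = 235544691 /3522371008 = 0.07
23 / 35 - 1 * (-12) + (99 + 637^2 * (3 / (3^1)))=14205823 / 35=405880.66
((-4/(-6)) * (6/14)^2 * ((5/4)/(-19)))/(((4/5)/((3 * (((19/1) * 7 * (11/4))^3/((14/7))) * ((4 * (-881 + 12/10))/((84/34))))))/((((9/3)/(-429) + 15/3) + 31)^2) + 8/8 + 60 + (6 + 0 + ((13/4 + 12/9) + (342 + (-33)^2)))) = -0.00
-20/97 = -0.21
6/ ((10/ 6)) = 18/ 5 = 3.60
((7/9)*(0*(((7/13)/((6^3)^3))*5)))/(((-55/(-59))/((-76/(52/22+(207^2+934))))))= 0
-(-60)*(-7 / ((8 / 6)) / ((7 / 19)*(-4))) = 855 / 4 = 213.75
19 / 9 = 2.11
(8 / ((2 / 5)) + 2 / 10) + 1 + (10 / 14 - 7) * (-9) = 77.77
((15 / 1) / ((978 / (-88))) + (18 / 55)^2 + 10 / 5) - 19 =-8994963 / 493075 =-18.24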